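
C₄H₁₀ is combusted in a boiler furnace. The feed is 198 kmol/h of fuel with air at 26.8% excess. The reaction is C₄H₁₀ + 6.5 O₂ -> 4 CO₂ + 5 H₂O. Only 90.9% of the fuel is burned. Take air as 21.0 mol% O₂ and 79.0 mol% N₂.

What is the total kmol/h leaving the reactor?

8240 kmol/h

Stoichiometric O₂ = 6.5 × 198 = 1287 kmol/h; O₂ fed = 1287 × 1.268 = 1632 kmol/h.
N₂ fed = 1632 × 79/21 = 6139 kmol/h.
Fuel reacted = 0.909 × 198 → ξ = 180 kmol/h.
Outlet (n = n₀ + ν ξ):
  C₄H₁₀: 198 − 1(180) = 18.02
  O₂: 1632 − 6.5(180) = 462
  N₂: 6139 (inert)
  CO₂: 0 + 4(180) = 719.9
  H₂O: 0 + 5(180) = 899.9
Total out = 18.02 + 462 + 6139 + 719.9 + 899.9 = 8239 kmol/h.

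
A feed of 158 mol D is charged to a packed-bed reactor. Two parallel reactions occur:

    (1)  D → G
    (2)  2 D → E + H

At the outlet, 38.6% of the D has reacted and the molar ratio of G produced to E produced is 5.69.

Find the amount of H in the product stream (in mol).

Conversion of D: D consumed = 0.386 × 158 = 60.99 mol = 1ξ₁ + 2ξ₂.
Selectivity: 1ξ₁ / (1ξ₂) = 5.69 → ξ₁ = 5.69 ξ₂.
Substitute: (1·5.69 + 2) ξ₂ = 60.99 → ξ₂ = 7.931 mol, ξ₁ = 45.13 mol.
Outlet amounts (n = n₀ + Σ ν·ξ):
  D: 158 − 1(45.13) − 2(7.931) = 97.01
  G: 0 + 1(45.13) = 45.13
  E: 0 + 1(7.931) = 7.931
  H: 0 + 1(7.931) = 7.931

7.93 mol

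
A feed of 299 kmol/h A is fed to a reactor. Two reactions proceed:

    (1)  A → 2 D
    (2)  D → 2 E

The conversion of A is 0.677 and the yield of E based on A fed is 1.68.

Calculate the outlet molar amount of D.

Conversion of A: A consumed = 1ξ₁ = 0.677 × 299 → ξ₁ = 202.4 kmol/h.
Yield of E: 2ξ₂ / 299 = 1.68 → ξ₂ = 251.2 kmol/h.
Outlet amounts (n = n₀ + Σ ν·ξ):
  A: 299 − 1(202.4) = 96.58
  D: 0 + 2(202.4) − 1(251.2) = 153.7
  E: 0 + 2(251.2) = 502.3

154 kmol/h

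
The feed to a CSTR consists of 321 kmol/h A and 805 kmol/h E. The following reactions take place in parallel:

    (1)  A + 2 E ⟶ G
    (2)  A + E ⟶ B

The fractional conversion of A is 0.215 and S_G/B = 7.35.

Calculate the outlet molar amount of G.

60.7 kmol/h

Conversion of A: A consumed = 0.215 × 321 = 69.02 kmol/h = 1ξ₁ + 1ξ₂.
Selectivity: 1ξ₁ / (1ξ₂) = 7.35 → ξ₁ = 7.35 ξ₂.
Substitute: (1·7.35 + 1) ξ₂ = 69.02 → ξ₂ = 8.265 kmol/h, ξ₁ = 60.75 kmol/h.
Outlet amounts (n = n₀ + Σ ν·ξ):
  A: 321 − 1(60.75) − 1(8.265) = 252
  E: 805 − 2(60.75) − 1(8.265) = 675.2
  G: 0 + 1(60.75) = 60.75
  B: 0 + 1(8.265) = 8.265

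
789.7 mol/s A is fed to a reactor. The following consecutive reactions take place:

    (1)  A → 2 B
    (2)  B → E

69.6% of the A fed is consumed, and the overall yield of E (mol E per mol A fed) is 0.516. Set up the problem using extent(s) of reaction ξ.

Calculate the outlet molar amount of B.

Conversion of A: A consumed = 1ξ₁ = 0.696 × 789.7 → ξ₁ = 549.6 mol/s.
Yield of E: 1ξ₂ / 789.7 = 0.516 → ξ₂ = 407.5 mol/s.
Outlet amounts (n = n₀ + Σ ν·ξ):
  A: 789.7 − 1(549.6) = 240.1
  B: 0 + 2(549.6) − 1(407.5) = 691.8
  E: 0 + 1(407.5) = 407.5

692 mol/s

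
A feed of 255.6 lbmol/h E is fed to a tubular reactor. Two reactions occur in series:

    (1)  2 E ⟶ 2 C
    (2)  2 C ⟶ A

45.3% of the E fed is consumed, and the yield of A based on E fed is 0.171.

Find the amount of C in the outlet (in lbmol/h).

Conversion of E: E consumed = 2ξ₁ = 0.453 × 255.6 → ξ₁ = 57.89 lbmol/h.
Yield of A: 1ξ₂ / 255.6 = 0.171 → ξ₂ = 43.71 lbmol/h.
Outlet amounts (n = n₀ + Σ ν·ξ):
  E: 255.6 − 2(57.89) = 139.8
  C: 0 + 2(57.89) − 2(43.71) = 28.37
  A: 0 + 1(43.71) = 43.71

28.4 lbmol/h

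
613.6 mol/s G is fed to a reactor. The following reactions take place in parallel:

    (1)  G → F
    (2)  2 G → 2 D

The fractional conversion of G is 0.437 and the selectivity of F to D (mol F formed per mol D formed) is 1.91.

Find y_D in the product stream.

Conversion of G: G consumed = 0.437 × 613.6 = 268.1 mol/s = 1ξ₁ + 2ξ₂.
Selectivity: 1ξ₁ / (2ξ₂) = 1.91 → ξ₁ = 3.82 ξ₂.
Substitute: (1·3.82 + 2) ξ₂ = 268.1 → ξ₂ = 46.07 mol/s, ξ₁ = 176 mol/s.
Outlet amounts (n = n₀ + Σ ν·ξ):
  G: 613.6 − 1(176) − 2(46.07) = 345.5
  F: 0 + 1(176) = 176
  D: 0 + 2(46.07) = 92.15
Total out = 613.6 mol/s; y_D = 92.15 / 613.6 = 0.1502.

0.15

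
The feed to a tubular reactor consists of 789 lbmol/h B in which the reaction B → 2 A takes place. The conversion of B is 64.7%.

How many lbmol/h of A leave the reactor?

1020 lbmol/h

B reacted = 0.647 × 789 = 510.5 lbmol/h; ν_B = −1, so ξ = 510.5/1 = 510.5 lbmol/h.
Outlet amounts (n = n₀ + ν ξ):
  B: 789 − 1(510.5) = 278.5
  A: 0 + 2(510.5) = 1021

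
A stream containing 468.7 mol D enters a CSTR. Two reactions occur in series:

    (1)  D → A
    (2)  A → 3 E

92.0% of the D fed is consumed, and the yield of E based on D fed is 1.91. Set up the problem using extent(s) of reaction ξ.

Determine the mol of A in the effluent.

133 mol

Conversion of D: D consumed = 1ξ₁ = 0.92 × 468.7 → ξ₁ = 431.2 mol.
Yield of E: 3ξ₂ / 468.7 = 1.91 → ξ₂ = 298.4 mol.
Outlet amounts (n = n₀ + Σ ν·ξ):
  D: 468.7 − 1(431.2) = 37.5
  A: 0 + 1(431.2) − 1(298.4) = 132.8
  E: 0 + 3(298.4) = 895.2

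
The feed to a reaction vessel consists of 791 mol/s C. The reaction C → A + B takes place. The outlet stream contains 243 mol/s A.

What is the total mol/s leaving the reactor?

1030 mol/s

For A: n = n₀ + 1ξ → 243 = 0 + 1ξ, giving ξ = 243 mol/s.
Outlet amounts (n = n₀ + ν ξ):
  C: 791 − 1(243) = 548
  A: 0 + 1(243) = 243
  B: 0 + 1(243) = 243
Total out = 548 + 243 + 243 = 1034 mol/s.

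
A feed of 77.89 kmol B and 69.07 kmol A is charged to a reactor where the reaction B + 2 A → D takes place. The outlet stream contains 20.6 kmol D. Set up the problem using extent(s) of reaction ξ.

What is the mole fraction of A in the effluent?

For D: n = n₀ + 1ξ → 20.6 = 0 + 1ξ, giving ξ = 20.6 kmol.
Outlet amounts (n = n₀ + ν ξ):
  B: 77.89 − 1(20.6) = 57.29
  A: 69.07 − 2(20.6) = 27.87
  D: 0 + 1(20.6) = 20.6
Total out = 105.8 kmol; y_A = 27.87 / 105.8 = 0.2635.

0.264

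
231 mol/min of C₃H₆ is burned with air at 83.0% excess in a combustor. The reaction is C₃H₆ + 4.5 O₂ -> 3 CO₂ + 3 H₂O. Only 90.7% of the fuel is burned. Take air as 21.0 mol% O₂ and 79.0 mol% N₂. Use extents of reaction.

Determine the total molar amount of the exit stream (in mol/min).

Stoichiometric O₂ = 4.5 × 231 = 1040 mol/min; O₂ fed = 1040 × 1.830 = 1902 mol/min.
N₂ fed = 1902 × 79/21 = 7156 mol/min.
Fuel reacted = 0.907 × 231 → ξ = 209.5 mol/min.
Outlet (n = n₀ + ν ξ):
  C₃H₆: 231 − 1(209.5) = 21.48
  O₂: 1902 − 4.5(209.5) = 959.5
  N₂: 7156 (inert)
  CO₂: 0 + 3(209.5) = 628.6
  H₂O: 0 + 3(209.5) = 628.6
Total out = 21.48 + 959.5 + 7156 + 628.6 + 628.6 = 9394 mol/min.

9390 mol/min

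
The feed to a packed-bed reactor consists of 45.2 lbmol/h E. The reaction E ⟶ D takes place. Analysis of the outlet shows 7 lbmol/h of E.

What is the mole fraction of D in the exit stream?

For E: n = n₀ − 1ξ → 7 = 45.2 − 1ξ, giving ξ = 38.2 lbmol/h.
Outlet amounts (n = n₀ + ν ξ):
  E: 45.2 − 1(38.2) = 7
  D: 0 + 1(38.2) = 38.2
Total out = 45.2 lbmol/h; y_D = 38.2 / 45.2 = 0.8451.

0.845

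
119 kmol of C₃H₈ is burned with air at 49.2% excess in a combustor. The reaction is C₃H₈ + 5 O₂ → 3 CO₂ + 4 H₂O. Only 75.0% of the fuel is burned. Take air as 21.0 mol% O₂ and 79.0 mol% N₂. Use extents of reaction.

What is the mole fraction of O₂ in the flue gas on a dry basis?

0.108

Stoichiometric O₂ = 5 × 119 = 595 kmol; O₂ fed = 595 × 1.492 = 887.7 kmol.
N₂ fed = 887.7 × 79/21 = 3340 kmol.
Fuel reacted = 0.75 × 119 → ξ = 89.25 kmol.
Outlet (n = n₀ + ν ξ):
  C₃H₈: 119 − 1(89.25) = 29.75
  O₂: 887.7 − 5(89.25) = 441.5
  N₂: 3340 (inert)
  CO₂: 0 + 3(89.25) = 267.8
  H₂O: 0 + 4(89.25) = 357
Dry total = 4079 kmol; y_O₂ (dry) = 441.5 / 4079 = 0.1082.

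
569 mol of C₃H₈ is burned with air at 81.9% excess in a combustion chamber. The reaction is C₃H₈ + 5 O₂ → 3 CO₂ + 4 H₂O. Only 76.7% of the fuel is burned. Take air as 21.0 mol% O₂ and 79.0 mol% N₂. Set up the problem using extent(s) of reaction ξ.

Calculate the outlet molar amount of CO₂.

Stoichiometric O₂ = 5 × 569 = 2845 mol; O₂ fed = 2845 × 1.819 = 5175 mol.
N₂ fed = 5175 × 79/21 = 19470 mol.
Fuel reacted = 0.767 × 569 → ξ = 436.4 mol.
Outlet (n = n₀ + ν ξ):
  C₃H₈: 569 − 1(436.4) = 132.6
  O₂: 5175 − 5(436.4) = 2993
  N₂: 19470 (inert)
  CO₂: 0 + 3(436.4) = 1309
  H₂O: 0 + 4(436.4) = 1746

1310 mol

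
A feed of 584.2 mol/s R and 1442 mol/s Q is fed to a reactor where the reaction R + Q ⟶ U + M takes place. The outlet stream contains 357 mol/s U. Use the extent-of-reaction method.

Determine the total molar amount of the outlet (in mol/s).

2030 mol/s

For U: n = n₀ + 1ξ → 357 = 0 + 1ξ, giving ξ = 357 mol/s.
Outlet amounts (n = n₀ + ν ξ):
  R: 584.2 − 1(357) = 227.2
  Q: 1442 − 1(357) = 1085
  U: 0 + 1(357) = 357
  M: 0 + 1(357) = 357
Total out = 227.2 + 1085 + 357 + 357 = 2026 mol/s.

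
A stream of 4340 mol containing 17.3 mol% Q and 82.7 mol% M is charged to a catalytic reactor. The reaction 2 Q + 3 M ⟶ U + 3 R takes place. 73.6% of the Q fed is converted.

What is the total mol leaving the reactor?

Q reacted = 0.736 × 750.8 = 552.6 mol; ν_Q = −2, so ξ = 552.6/2 = 276.3 mol.
Outlet amounts (n = n₀ + ν ξ):
  Q: 750.8 − 2(276.3) = 198.2
  M: 3589 − 3(276.3) = 2760
  U: 0 + 1(276.3) = 276.3
  R: 0 + 3(276.3) = 828.9
Total out = 198.2 + 2760 + 276.3 + 828.9 = 4064 mol.

4060 mol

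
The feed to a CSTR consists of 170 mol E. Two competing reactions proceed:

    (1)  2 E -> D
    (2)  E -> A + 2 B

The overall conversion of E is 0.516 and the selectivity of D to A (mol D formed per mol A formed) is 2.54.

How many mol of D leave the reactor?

36.6 mol

Conversion of E: E consumed = 0.516 × 170 = 87.72 mol = 2ξ₁ + 1ξ₂.
Selectivity: 1ξ₁ / (1ξ₂) = 2.54 → ξ₁ = 2.54 ξ₂.
Substitute: (2·2.54 + 1) ξ₂ = 87.72 → ξ₂ = 14.43 mol, ξ₁ = 36.65 mol.
Outlet amounts (n = n₀ + Σ ν·ξ):
  E: 170 − 2(36.65) − 1(14.43) = 82.28
  D: 0 + 1(36.65) = 36.65
  A: 0 + 1(14.43) = 14.43
  B: 0 + 2(14.43) = 28.86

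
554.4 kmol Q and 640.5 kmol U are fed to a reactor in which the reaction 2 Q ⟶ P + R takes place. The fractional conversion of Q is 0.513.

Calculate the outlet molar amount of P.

142 kmol

Q reacted = 0.513 × 554.4 = 284.4 kmol; ν_Q = −2, so ξ = 284.4/2 = 142.2 kmol.
Outlet amounts (n = n₀ + ν ξ):
  Q: 554.4 − 2(142.2) = 270
  P: 0 + 1(142.2) = 142.2
  R: 0 + 1(142.2) = 142.2
  U: 640.5 (inert)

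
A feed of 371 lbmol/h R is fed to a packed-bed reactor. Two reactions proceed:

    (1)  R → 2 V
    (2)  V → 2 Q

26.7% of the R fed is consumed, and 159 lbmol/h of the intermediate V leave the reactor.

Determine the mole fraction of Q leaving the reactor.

0.154

Conversion of R: R consumed = 1ξ₁ = 0.267 × 371 → ξ₁ = 99.06 lbmol/h.
V balance: n_V = 0 + 2ξ₁ − 1ξ₂ = 159 → ξ₂ = (2·99.06 − 159)/1 = 39.11 lbmol/h.
Outlet amounts (n = n₀ + Σ ν·ξ):
  R: 371 − 1(99.06) = 271.9
  V: 0 + 2(99.06) − 1(39.11) = 159
  Q: 0 + 2(39.11) = 78.23
Total out = 509.2 lbmol/h; y_Q = 78.23 / 509.2 = 0.1536.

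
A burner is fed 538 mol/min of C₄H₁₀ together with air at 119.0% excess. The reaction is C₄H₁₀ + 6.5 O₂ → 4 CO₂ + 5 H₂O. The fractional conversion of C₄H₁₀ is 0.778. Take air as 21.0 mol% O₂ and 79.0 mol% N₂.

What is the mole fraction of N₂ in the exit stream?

0.766

Stoichiometric O₂ = 6.5 × 538 = 3497 mol/min; O₂ fed = 3497 × 2.190 = 7658 mol/min.
N₂ fed = 7658 × 79/21 = 28810 mol/min.
Fuel reacted = 0.778 × 538 → ξ = 418.6 mol/min.
Outlet (n = n₀ + ν ξ):
  C₄H₁₀: 538 − 1(418.6) = 119.4
  O₂: 7658 − 6.5(418.6) = 4938
  N₂: 28810 (inert)
  CO₂: 0 + 4(418.6) = 1674
  H₂O: 0 + 5(418.6) = 2093
Total out = 37630 mol/min; y_N₂ = 28810 / 37630 = 0.7655.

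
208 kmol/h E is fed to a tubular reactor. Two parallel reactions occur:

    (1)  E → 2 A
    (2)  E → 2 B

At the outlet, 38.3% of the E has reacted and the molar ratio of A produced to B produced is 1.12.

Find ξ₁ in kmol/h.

Conversion of E: E consumed = 0.383 × 208 = 79.66 kmol/h = 1ξ₁ + 1ξ₂.
Selectivity: 2ξ₁ / (2ξ₂) = 1.12 → ξ₁ = 1.12 ξ₂.
Substitute: (1·1.12 + 1) ξ₂ = 79.66 → ξ₂ = 37.58 kmol/h, ξ₁ = 42.09 kmol/h.
Outlet amounts (n = n₀ + Σ ν·ξ):
  E: 208 − 1(42.09) − 1(37.58) = 128.3
  A: 0 + 2(42.09) = 84.17
  B: 0 + 2(37.58) = 75.15

ξ₁ = 42.1 kmol/h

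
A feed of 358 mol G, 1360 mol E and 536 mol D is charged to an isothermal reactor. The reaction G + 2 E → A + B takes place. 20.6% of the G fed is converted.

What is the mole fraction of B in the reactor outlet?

0.0338

G reacted = 0.206 × 358 = 73.75 mol; ν_G = −1, so ξ = 73.75/1 = 73.75 mol.
Outlet amounts (n = n₀ + ν ξ):
  G: 358 − 1(73.75) = 284.3
  E: 1360 − 2(73.75) = 1213
  A: 0 + 1(73.75) = 73.75
  B: 0 + 1(73.75) = 73.75
  D: 536 (inert)
Total out = 2180 mol; y_B = 73.75 / 2180 = 0.03383.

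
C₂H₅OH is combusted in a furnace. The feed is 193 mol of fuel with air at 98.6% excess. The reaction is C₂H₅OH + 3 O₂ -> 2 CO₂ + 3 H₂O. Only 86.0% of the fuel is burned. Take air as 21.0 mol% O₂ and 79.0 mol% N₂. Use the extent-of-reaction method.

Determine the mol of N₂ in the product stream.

Stoichiometric O₂ = 3 × 193 = 579 mol; O₂ fed = 579 × 1.986 = 1150 mol.
N₂ fed = 1150 × 79/21 = 4326 mol.
Fuel reacted = 0.86 × 193 → ξ = 166 mol.
Outlet (n = n₀ + ν ξ):
  C₂H₅OH: 193 − 1(166) = 27.02
  O₂: 1150 − 3(166) = 652
  N₂: 4326 (inert)
  CO₂: 0 + 2(166) = 332
  H₂O: 0 + 3(166) = 497.9

4330 mol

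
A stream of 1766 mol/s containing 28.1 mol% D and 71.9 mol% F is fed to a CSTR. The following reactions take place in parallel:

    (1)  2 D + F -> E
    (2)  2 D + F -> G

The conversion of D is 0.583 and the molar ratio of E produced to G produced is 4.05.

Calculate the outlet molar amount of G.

Conversion of D: D consumed = 0.583 × 496.2 = 289.3 mol/s = 2ξ₁ + 2ξ₂.
Selectivity: 1ξ₁ / (1ξ₂) = 4.05 → ξ₁ = 4.05 ξ₂.
Substitute: (2·4.05 + 2) ξ₂ = 289.3 → ξ₂ = 28.64 mol/s, ξ₁ = 116 mol/s.
Outlet amounts (n = n₀ + Σ ν·ξ):
  D: 496.2 − 2(116) − 2(28.64) = 206.9
  F: 1270 − 1(116) − 1(28.64) = 1125
  E: 0 + 1(116) = 116
  G: 0 + 1(28.64) = 28.64

28.6 mol/s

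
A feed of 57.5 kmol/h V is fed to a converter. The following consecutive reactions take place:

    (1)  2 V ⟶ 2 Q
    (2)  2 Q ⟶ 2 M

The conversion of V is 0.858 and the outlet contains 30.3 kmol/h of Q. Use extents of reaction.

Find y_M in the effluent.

Conversion of V: V consumed = 2ξ₁ = 0.858 × 57.5 → ξ₁ = 24.67 kmol/h.
Q balance: n_Q = 0 + 2ξ₁ − 2ξ₂ = 30.3 → ξ₂ = (2·24.67 − 30.3)/2 = 9.518 kmol/h.
Outlet amounts (n = n₀ + Σ ν·ξ):
  V: 57.5 − 2(24.67) = 8.165
  Q: 0 + 2(24.67) − 2(9.518) = 30.3
  M: 0 + 2(9.518) = 19.04
Total out = 57.5 kmol/h; y_M = 19.04 / 57.5 = 0.331.

0.331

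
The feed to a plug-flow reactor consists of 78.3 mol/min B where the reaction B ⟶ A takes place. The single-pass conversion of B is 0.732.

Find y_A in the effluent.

0.732

B reacted = 0.732 × 78.3 = 57.32 mol/min; ν_B = −1, so ξ = 57.32/1 = 57.32 mol/min.
Outlet amounts (n = n₀ + ν ξ):
  B: 78.3 − 1(57.32) = 20.98
  A: 0 + 1(57.32) = 57.32
Total out = 78.3 mol/min; y_A = 57.32 / 78.3 = 0.732.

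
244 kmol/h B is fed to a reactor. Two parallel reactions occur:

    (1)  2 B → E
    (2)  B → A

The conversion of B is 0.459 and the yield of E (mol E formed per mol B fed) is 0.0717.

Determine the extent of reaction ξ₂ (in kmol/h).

Yield of E: 1ξ₁ / 244 = 0.0717 → ξ₁ = 17.49 kmol/h.
Conversion of B: 2ξ₁ + 1ξ₂ = 0.459 × 244 = 112 → ξ₂ = 77.01 kmol/h.
Outlet amounts (n = n₀ + Σ ν·ξ):
  B: 244 − 2(17.49) − 1(77.01) = 132
  E: 0 + 1(17.49) = 17.49
  A: 0 + 1(77.01) = 77.01

ξ₂ = 77 kmol/h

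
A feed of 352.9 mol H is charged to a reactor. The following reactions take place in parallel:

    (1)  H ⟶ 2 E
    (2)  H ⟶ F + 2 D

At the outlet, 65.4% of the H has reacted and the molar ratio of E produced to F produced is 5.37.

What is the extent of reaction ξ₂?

Conversion of H: H consumed = 0.654 × 352.9 = 230.8 mol = 1ξ₁ + 1ξ₂.
Selectivity: 2ξ₁ / (1ξ₂) = 5.37 → ξ₁ = 2.685 ξ₂.
Substitute: (1·2.685 + 1) ξ₂ = 230.8 → ξ₂ = 62.63 mol, ξ₁ = 168.2 mol.
Outlet amounts (n = n₀ + Σ ν·ξ):
  H: 352.9 − 1(168.2) − 1(62.63) = 122.1
  E: 0 + 2(168.2) = 336.3
  F: 0 + 1(62.63) = 62.63
  D: 0 + 2(62.63) = 125.3

ξ₂ = 62.6 mol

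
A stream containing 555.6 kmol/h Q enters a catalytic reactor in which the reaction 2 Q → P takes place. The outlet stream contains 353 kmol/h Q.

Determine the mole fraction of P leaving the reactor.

0.223

For Q: n = n₀ − 2ξ → 353 = 555.6 − 2ξ, giving ξ = 101.3 kmol/h.
Outlet amounts (n = n₀ + ν ξ):
  Q: 555.6 − 2(101.3) = 353
  P: 0 + 1(101.3) = 101.3
Total out = 454.3 kmol/h; y_P = 101.3 / 454.3 = 0.223.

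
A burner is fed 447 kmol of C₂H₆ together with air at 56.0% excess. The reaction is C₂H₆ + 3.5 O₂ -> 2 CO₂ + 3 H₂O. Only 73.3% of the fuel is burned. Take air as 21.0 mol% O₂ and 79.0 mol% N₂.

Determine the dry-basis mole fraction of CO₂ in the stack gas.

0.0582

Stoichiometric O₂ = 3.5 × 447 = 1564 kmol; O₂ fed = 1564 × 1.560 = 2441 kmol.
N₂ fed = 2441 × 79/21 = 9181 kmol.
Fuel reacted = 0.733 × 447 → ξ = 327.7 kmol.
Outlet (n = n₀ + ν ξ):
  C₂H₆: 447 − 1(327.7) = 119.3
  O₂: 2441 − 3.5(327.7) = 1294
  N₂: 9181 (inert)
  CO₂: 0 + 2(327.7) = 655.3
  H₂O: 0 + 3(327.7) = 983
Dry total = 11250 kmol; y_CO₂ (dry) = 655.3 / 11250 = 0.05825.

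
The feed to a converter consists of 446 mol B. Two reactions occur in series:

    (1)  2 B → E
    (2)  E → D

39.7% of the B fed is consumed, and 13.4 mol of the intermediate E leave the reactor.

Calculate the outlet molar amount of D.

Conversion of B: B consumed = 2ξ₁ = 0.397 × 446 → ξ₁ = 88.53 mol.
E balance: n_E = 0 + 1ξ₁ − 1ξ₂ = 13.4 → ξ₂ = (1·88.53 − 13.4)/1 = 75.13 mol.
Outlet amounts (n = n₀ + Σ ν·ξ):
  B: 446 − 2(88.53) = 268.9
  E: 0 + 1(88.53) − 1(75.13) = 13.4
  D: 0 + 1(75.13) = 75.13

75.1 mol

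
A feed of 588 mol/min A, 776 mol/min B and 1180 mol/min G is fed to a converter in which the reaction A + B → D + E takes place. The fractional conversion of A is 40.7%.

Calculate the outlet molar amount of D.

A reacted = 0.407 × 588 = 239.3 mol/min; ν_A = −1, so ξ = 239.3/1 = 239.3 mol/min.
Outlet amounts (n = n₀ + ν ξ):
  A: 588 − 1(239.3) = 348.7
  B: 776 − 1(239.3) = 536.7
  D: 0 + 1(239.3) = 239.3
  E: 0 + 1(239.3) = 239.3
  G: 1180 (inert)

239 mol/min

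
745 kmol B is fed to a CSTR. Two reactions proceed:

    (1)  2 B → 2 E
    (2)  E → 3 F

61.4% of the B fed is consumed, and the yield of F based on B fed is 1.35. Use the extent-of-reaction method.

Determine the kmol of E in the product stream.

122 kmol

Conversion of B: B consumed = 2ξ₁ = 0.614 × 745 → ξ₁ = 228.7 kmol.
Yield of F: 3ξ₂ / 745 = 1.35 → ξ₂ = 335.3 kmol.
Outlet amounts (n = n₀ + Σ ν·ξ):
  B: 745 − 2(228.7) = 287.6
  E: 0 + 2(228.7) − 1(335.3) = 122.2
  F: 0 + 3(335.3) = 1006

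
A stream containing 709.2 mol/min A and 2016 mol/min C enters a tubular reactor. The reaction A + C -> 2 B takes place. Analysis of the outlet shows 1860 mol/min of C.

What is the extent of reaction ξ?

ξ = 156 mol/min

For C: n = n₀ − 1ξ → 1860 = 2016 − 1ξ, giving ξ = 156 mol/min.
Outlet amounts (n = n₀ + ν ξ):
  A: 709.2 − 1(156) = 553.2
  C: 2016 − 1(156) = 1860
  B: 0 + 2(156) = 312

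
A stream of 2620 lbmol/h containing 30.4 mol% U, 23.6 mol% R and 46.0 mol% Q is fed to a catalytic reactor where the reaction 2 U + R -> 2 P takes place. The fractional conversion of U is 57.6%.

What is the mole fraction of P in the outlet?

U reacted = 0.576 × 796.5 = 458.8 lbmol/h; ν_U = −2, so ξ = 458.8/2 = 229.4 lbmol/h.
Outlet amounts (n = n₀ + ν ξ):
  U: 796.5 − 2(229.4) = 337.7
  R: 618.3 − 1(229.4) = 388.9
  P: 0 + 2(229.4) = 458.8
  Q: 1205 (inert)
Total out = 2391 lbmol/h; y_P = 458.8 / 2391 = 0.1919.

0.192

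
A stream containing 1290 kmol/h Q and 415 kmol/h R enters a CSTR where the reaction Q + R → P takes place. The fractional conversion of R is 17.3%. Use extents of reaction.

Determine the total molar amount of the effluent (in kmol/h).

R reacted = 0.173 × 415 = 71.8 kmol/h; ν_R = −1, so ξ = 71.8/1 = 71.8 kmol/h.
Outlet amounts (n = n₀ + ν ξ):
  Q: 1290 − 1(71.8) = 1218
  R: 415 − 1(71.8) = 343.2
  P: 0 + 1(71.8) = 71.8
Total out = 1218 + 343.2 + 71.8 = 1633 kmol/h.

1630 kmol/h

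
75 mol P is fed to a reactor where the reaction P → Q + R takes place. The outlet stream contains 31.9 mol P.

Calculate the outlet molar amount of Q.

For P: n = n₀ − 1ξ → 31.9 = 75 − 1ξ, giving ξ = 43.1 mol.
Outlet amounts (n = n₀ + ν ξ):
  P: 75 − 1(43.1) = 31.9
  Q: 0 + 1(43.1) = 43.1
  R: 0 + 1(43.1) = 43.1

43.1 mol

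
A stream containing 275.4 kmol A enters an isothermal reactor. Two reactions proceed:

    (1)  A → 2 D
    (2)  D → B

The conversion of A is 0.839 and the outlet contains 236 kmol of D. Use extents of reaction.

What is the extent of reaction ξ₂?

ξ₂ = 226 kmol

Conversion of A: A consumed = 1ξ₁ = 0.839 × 275.4 → ξ₁ = 231.1 kmol.
D balance: n_D = 0 + 2ξ₁ − 1ξ₂ = 236 → ξ₂ = (2·231.1 − 236)/1 = 226.1 kmol.
Outlet amounts (n = n₀ + Σ ν·ξ):
  A: 275.4 − 1(231.1) = 44.34
  D: 0 + 2(231.1) − 1(226.1) = 236
  B: 0 + 1(226.1) = 226.1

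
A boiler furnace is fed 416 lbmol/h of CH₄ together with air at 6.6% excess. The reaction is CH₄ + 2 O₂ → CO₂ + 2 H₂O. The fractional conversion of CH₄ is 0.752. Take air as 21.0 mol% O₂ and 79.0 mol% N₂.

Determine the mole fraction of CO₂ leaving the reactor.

Stoichiometric O₂ = 2 × 416 = 832 lbmol/h; O₂ fed = 832 × 1.066 = 886.9 lbmol/h.
N₂ fed = 886.9 × 79/21 = 3336 lbmol/h.
Fuel reacted = 0.752 × 416 → ξ = 312.8 lbmol/h.
Outlet (n = n₀ + ν ξ):
  CH₄: 416 − 1(312.8) = 103.2
  O₂: 886.9 − 2(312.8) = 261.2
  N₂: 3336 (inert)
  CO₂: 0 + 1(312.8) = 312.8
  H₂O: 0 + 2(312.8) = 625.7
Total out = 4639 lbmol/h; y_CO₂ = 312.8 / 4639 = 0.06743.

0.0674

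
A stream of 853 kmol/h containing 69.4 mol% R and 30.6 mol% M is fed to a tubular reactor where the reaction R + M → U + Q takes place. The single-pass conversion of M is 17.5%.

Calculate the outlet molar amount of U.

M reacted = 0.175 × 261 = 45.68 kmol/h; ν_M = −1, so ξ = 45.68/1 = 45.68 kmol/h.
Outlet amounts (n = n₀ + ν ξ):
  R: 592 − 1(45.68) = 546.3
  M: 261 − 1(45.68) = 215.3
  U: 0 + 1(45.68) = 45.68
  Q: 0 + 1(45.68) = 45.68

45.7 kmol/h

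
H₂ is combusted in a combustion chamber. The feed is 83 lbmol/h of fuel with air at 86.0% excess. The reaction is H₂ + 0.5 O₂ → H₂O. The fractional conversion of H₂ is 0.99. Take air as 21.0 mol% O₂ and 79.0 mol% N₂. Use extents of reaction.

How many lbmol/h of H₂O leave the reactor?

82.2 lbmol/h

Stoichiometric O₂ = 0.5 × 83 = 41.5 lbmol/h; O₂ fed = 41.5 × 1.860 = 77.19 lbmol/h.
N₂ fed = 77.19 × 79/21 = 290.4 lbmol/h.
Fuel reacted = 0.99 × 83 → ξ = 82.17 lbmol/h.
Outlet (n = n₀ + ν ξ):
  H₂: 83 − 1(82.17) = 0.83
  O₂: 77.19 − 0.5(82.17) = 36.1
  N₂: 290.4 (inert)
  H₂O: 0 + 1(82.17) = 82.17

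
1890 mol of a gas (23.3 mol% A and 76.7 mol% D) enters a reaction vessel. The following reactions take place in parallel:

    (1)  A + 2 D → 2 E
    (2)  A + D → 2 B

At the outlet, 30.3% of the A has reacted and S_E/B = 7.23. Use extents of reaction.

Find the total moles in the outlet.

Conversion of A: A consumed = 0.303 × 440.4 = 133.4 mol = 1ξ₁ + 1ξ₂.
Selectivity: 2ξ₁ / (2ξ₂) = 7.23 → ξ₁ = 7.23 ξ₂.
Substitute: (1·7.23 + 1) ξ₂ = 133.4 → ξ₂ = 16.21 mol, ξ₁ = 117.2 mol.
Outlet amounts (n = n₀ + Σ ν·ξ):
  A: 440.4 − 1(117.2) − 1(16.21) = 306.9
  D: 1450 − 2(117.2) − 1(16.21) = 1199
  E: 0 + 2(117.2) = 234.4
  B: 0 + 2(16.21) = 32.43
Total out = 306.9 + 1199 + 234.4 + 32.43 = 1773 mol.

1770 mol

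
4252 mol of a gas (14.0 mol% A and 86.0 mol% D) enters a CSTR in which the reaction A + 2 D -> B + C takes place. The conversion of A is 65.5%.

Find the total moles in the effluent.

3860 mol

A reacted = 0.655 × 595.3 = 389.9 mol; ν_A = −1, so ξ = 389.9/1 = 389.9 mol.
Outlet amounts (n = n₀ + ν ξ):
  A: 595.3 − 1(389.9) = 205.4
  D: 3657 − 2(389.9) = 2877
  B: 0 + 1(389.9) = 389.9
  C: 0 + 1(389.9) = 389.9
Total out = 205.4 + 2877 + 389.9 + 389.9 = 3862 mol.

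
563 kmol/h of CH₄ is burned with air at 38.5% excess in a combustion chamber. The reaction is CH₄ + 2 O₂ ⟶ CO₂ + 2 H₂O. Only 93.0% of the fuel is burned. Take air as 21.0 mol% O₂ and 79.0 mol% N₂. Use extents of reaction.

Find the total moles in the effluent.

Stoichiometric O₂ = 2 × 563 = 1126 kmol/h; O₂ fed = 1126 × 1.385 = 1560 kmol/h.
N₂ fed = 1560 × 79/21 = 5867 kmol/h.
Fuel reacted = 0.93 × 563 → ξ = 523.6 kmol/h.
Outlet (n = n₀ + ν ξ):
  CH₄: 563 − 1(523.6) = 39.41
  O₂: 1560 − 2(523.6) = 512.3
  N₂: 5867 (inert)
  CO₂: 0 + 1(523.6) = 523.6
  H₂O: 0 + 2(523.6) = 1047
Total out = 39.41 + 512.3 + 5867 + 523.6 + 1047 = 7989 kmol/h.

7990 kmol/h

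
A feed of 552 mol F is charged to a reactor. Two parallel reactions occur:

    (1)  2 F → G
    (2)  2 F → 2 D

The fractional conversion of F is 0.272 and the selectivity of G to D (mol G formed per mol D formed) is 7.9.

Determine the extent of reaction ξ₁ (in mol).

ξ₁ = 70.6 mol

Conversion of F: F consumed = 0.272 × 552 = 150.1 mol = 2ξ₁ + 2ξ₂.
Selectivity: 1ξ₁ / (2ξ₂) = 7.9 → ξ₁ = 15.8 ξ₂.
Substitute: (2·15.8 + 2) ξ₂ = 150.1 → ξ₂ = 4.469 mol, ξ₁ = 70.6 mol.
Outlet amounts (n = n₀ + Σ ν·ξ):
  F: 552 − 2(70.6) − 2(4.469) = 401.9
  G: 0 + 1(70.6) = 70.6
  D: 0 + 2(4.469) = 8.937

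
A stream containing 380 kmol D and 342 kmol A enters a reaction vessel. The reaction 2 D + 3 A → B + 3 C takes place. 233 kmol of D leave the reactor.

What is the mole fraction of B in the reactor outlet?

0.113

For D: n = n₀ − 2ξ → 233 = 380 − 2ξ, giving ξ = 73.5 kmol.
Outlet amounts (n = n₀ + ν ξ):
  D: 380 − 2(73.5) = 233
  A: 342 − 3(73.5) = 121.5
  B: 0 + 1(73.5) = 73.5
  C: 0 + 3(73.5) = 220.5
Total out = 648.5 kmol; y_B = 73.5 / 648.5 = 0.1133.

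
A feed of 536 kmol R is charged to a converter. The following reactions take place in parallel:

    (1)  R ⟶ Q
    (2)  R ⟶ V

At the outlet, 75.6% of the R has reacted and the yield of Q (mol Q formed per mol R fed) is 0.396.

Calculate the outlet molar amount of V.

193 kmol

Yield of Q: 1ξ₁ / 536 = 0.396 → ξ₁ = 212.3 kmol.
Conversion of R: 1ξ₁ + 1ξ₂ = 0.756 × 536 = 405.2 → ξ₂ = 193 kmol.
Outlet amounts (n = n₀ + Σ ν·ξ):
  R: 536 − 1(212.3) − 1(193) = 130.8
  Q: 0 + 1(212.3) = 212.3
  V: 0 + 1(193) = 193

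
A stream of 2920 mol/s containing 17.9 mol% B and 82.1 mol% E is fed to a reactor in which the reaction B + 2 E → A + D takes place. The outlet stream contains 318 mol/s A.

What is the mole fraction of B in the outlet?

For A: n = n₀ + 1ξ → 318 = 0 + 1ξ, giving ξ = 318 mol/s.
Outlet amounts (n = n₀ + ν ξ):
  B: 522.7 − 1(318) = 204.7
  E: 2397 − 2(318) = 1761
  A: 0 + 1(318) = 318
  D: 0 + 1(318) = 318
Total out = 2602 mol/s; y_B = 204.7 / 2602 = 0.07866.

0.0787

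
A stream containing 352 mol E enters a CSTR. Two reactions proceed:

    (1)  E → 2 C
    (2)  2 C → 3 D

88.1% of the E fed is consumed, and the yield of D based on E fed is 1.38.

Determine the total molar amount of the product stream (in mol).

Conversion of E: E consumed = 1ξ₁ = 0.881 × 352 → ξ₁ = 310.1 mol.
Yield of D: 3ξ₂ / 352 = 1.38 → ξ₂ = 161.9 mol.
Outlet amounts (n = n₀ + Σ ν·ξ):
  E: 352 − 1(310.1) = 41.89
  C: 0 + 2(310.1) − 2(161.9) = 296.4
  D: 0 + 3(161.9) = 485.8
Total out = 41.89 + 296.4 + 485.8 = 824 mol.

824 mol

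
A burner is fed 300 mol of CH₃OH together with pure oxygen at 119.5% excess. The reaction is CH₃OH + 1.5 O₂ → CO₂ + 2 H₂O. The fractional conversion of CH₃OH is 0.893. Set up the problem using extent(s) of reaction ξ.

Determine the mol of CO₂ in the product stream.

268 mol

Stoichiometric O₂ = 1.5 × 300 = 450 mol; O₂ fed = 450 × 2.195 = 987.8 mol.
Fuel reacted = 0.893 × 300 → ξ = 267.9 mol.
Outlet (n = n₀ + ν ξ):
  CH₃OH: 300 − 1(267.9) = 32.1
  O₂: 987.8 − 1.5(267.9) = 585.9
  CO₂: 0 + 1(267.9) = 267.9
  H₂O: 0 + 2(267.9) = 535.8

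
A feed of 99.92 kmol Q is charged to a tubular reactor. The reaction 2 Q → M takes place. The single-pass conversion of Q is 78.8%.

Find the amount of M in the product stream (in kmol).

Q reacted = 0.788 × 99.92 = 78.74 kmol; ν_Q = −2, so ξ = 78.74/2 = 39.37 kmol.
Outlet amounts (n = n₀ + ν ξ):
  Q: 99.92 − 2(39.37) = 21.18
  M: 0 + 1(39.37) = 39.37

39.4 kmol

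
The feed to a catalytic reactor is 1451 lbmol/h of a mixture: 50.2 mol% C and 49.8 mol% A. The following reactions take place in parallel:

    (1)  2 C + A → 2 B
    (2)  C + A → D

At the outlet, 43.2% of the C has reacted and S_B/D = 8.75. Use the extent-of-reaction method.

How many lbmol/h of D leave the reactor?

32.3 lbmol/h

Conversion of C: C consumed = 0.432 × 728.4 = 314.7 lbmol/h = 2ξ₁ + 1ξ₂.
Selectivity: 2ξ₁ / (1ξ₂) = 8.75 → ξ₁ = 4.375 ξ₂.
Substitute: (2·4.375 + 1) ξ₂ = 314.7 → ξ₂ = 32.27 lbmol/h, ξ₁ = 141.2 lbmol/h.
Outlet amounts (n = n₀ + Σ ν·ξ):
  C: 728.4 − 2(141.2) − 1(32.27) = 413.7
  A: 722.6 − 1(141.2) − 1(32.27) = 549.1
  B: 0 + 2(141.2) = 282.4
  D: 0 + 1(32.27) = 32.27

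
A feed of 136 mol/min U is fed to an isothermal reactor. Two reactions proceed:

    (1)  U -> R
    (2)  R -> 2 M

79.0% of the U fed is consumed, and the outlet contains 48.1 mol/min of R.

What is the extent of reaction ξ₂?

Conversion of U: U consumed = 1ξ₁ = 0.79 × 136 → ξ₁ = 107.4 mol/min.
R balance: n_R = 0 + 1ξ₁ − 1ξ₂ = 48.1 → ξ₂ = (1·107.4 − 48.1)/1 = 59.34 mol/min.
Outlet amounts (n = n₀ + Σ ν·ξ):
  U: 136 − 1(107.4) = 28.56
  R: 0 + 1(107.4) − 1(59.34) = 48.1
  M: 0 + 2(59.34) = 118.7

ξ₂ = 59.3 mol/min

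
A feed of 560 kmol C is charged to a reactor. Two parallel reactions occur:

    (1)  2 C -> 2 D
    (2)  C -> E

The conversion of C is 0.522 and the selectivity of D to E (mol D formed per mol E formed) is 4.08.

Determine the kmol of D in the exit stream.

Conversion of C: C consumed = 0.522 × 560 = 292.3 kmol = 2ξ₁ + 1ξ₂.
Selectivity: 2ξ₁ / (1ξ₂) = 4.08 → ξ₁ = 2.04 ξ₂.
Substitute: (2·2.04 + 1) ξ₂ = 292.3 → ξ₂ = 57.54 kmol, ξ₁ = 117.4 kmol.
Outlet amounts (n = n₀ + Σ ν·ξ):
  C: 560 − 2(117.4) − 1(57.54) = 267.7
  D: 0 + 2(117.4) = 234.8
  E: 0 + 1(57.54) = 57.54

235 kmol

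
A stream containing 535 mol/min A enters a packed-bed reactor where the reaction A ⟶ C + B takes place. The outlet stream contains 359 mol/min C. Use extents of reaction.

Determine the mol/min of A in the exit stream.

176 mol/min

For C: n = n₀ + 1ξ → 359 = 0 + 1ξ, giving ξ = 359 mol/min.
Outlet amounts (n = n₀ + ν ξ):
  A: 535 − 1(359) = 176
  C: 0 + 1(359) = 359
  B: 0 + 1(359) = 359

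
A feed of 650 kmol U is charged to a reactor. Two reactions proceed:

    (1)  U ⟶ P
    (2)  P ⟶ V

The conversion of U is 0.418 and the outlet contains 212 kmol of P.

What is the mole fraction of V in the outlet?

Conversion of U: U consumed = 1ξ₁ = 0.418 × 650 → ξ₁ = 271.7 kmol.
P balance: n_P = 0 + 1ξ₁ − 1ξ₂ = 212 → ξ₂ = (1·271.7 − 212)/1 = 59.7 kmol.
Outlet amounts (n = n₀ + Σ ν·ξ):
  U: 650 − 1(271.7) = 378.3
  P: 0 + 1(271.7) − 1(59.7) = 212
  V: 0 + 1(59.7) = 59.7
Total out = 650 kmol; y_V = 59.7 / 650 = 0.09185.

0.0918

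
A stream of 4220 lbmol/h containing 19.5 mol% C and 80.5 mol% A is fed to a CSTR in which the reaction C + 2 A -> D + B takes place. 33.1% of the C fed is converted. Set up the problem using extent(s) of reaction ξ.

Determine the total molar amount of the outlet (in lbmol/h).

C reacted = 0.331 × 822.9 = 272.4 lbmol/h; ν_C = −1, so ξ = 272.4/1 = 272.4 lbmol/h.
Outlet amounts (n = n₀ + ν ξ):
  C: 822.9 − 1(272.4) = 550.5
  A: 3397 − 2(272.4) = 2852
  D: 0 + 1(272.4) = 272.4
  B: 0 + 1(272.4) = 272.4
Total out = 550.5 + 2852 + 272.4 + 272.4 = 3948 lbmol/h.

3950 lbmol/h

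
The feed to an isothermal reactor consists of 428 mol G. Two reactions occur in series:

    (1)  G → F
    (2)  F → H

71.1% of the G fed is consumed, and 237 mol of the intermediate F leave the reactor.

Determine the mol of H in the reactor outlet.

67.3 mol

Conversion of G: G consumed = 1ξ₁ = 0.711 × 428 → ξ₁ = 304.3 mol.
F balance: n_F = 0 + 1ξ₁ − 1ξ₂ = 237 → ξ₂ = (1·304.3 − 237)/1 = 67.31 mol.
Outlet amounts (n = n₀ + Σ ν·ξ):
  G: 428 − 1(304.3) = 123.7
  F: 0 + 1(304.3) − 1(67.31) = 237
  H: 0 + 1(67.31) = 67.31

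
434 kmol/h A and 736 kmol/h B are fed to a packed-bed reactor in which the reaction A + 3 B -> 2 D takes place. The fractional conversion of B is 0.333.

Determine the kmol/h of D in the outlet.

B reacted = 0.333 × 736 = 245.1 kmol/h; ν_B = −3, so ξ = 245.1/3 = 81.7 kmol/h.
Outlet amounts (n = n₀ + ν ξ):
  A: 434 − 1(81.7) = 352.3
  B: 736 − 3(81.7) = 490.9
  D: 0 + 2(81.7) = 163.4

163 kmol/h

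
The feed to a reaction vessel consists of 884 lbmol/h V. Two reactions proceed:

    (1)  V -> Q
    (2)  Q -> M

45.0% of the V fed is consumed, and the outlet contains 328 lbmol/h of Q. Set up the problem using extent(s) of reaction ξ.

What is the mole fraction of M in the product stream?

Conversion of V: V consumed = 1ξ₁ = 0.45 × 884 → ξ₁ = 397.8 lbmol/h.
Q balance: n_Q = 0 + 1ξ₁ − 1ξ₂ = 328 → ξ₂ = (1·397.8 − 328)/1 = 69.8 lbmol/h.
Outlet amounts (n = n₀ + Σ ν·ξ):
  V: 884 − 1(397.8) = 486.2
  Q: 0 + 1(397.8) − 1(69.8) = 328
  M: 0 + 1(69.8) = 69.8
Total out = 884 lbmol/h; y_M = 69.8 / 884 = 0.07896.

0.079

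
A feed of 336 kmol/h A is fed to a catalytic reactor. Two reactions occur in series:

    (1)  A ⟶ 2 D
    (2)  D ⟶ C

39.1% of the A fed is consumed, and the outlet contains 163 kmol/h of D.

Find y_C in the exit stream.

Conversion of A: A consumed = 1ξ₁ = 0.391 × 336 → ξ₁ = 131.4 kmol/h.
D balance: n_D = 0 + 2ξ₁ − 1ξ₂ = 163 → ξ₂ = (2·131.4 − 163)/1 = 99.75 kmol/h.
Outlet amounts (n = n₀ + Σ ν·ξ):
  A: 336 − 1(131.4) = 204.6
  D: 0 + 2(131.4) − 1(99.75) = 163
  C: 0 + 1(99.75) = 99.75
Total out = 467.4 kmol/h; y_C = 99.75 / 467.4 = 0.2134.

0.213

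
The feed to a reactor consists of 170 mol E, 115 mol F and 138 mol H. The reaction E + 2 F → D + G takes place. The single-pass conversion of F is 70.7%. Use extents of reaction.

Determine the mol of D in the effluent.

40.7 mol

F reacted = 0.707 × 115 = 81.3 mol; ν_F = −2, so ξ = 81.3/2 = 40.65 mol.
Outlet amounts (n = n₀ + ν ξ):
  E: 170 − 1(40.65) = 129.3
  F: 115 − 2(40.65) = 33.7
  D: 0 + 1(40.65) = 40.65
  G: 0 + 1(40.65) = 40.65
  H: 138 (inert)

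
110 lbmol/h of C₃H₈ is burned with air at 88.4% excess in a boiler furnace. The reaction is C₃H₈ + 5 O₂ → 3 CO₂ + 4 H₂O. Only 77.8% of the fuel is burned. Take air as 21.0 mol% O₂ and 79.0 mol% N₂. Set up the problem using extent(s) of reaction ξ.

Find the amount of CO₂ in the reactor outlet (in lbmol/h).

257 lbmol/h

Stoichiometric O₂ = 5 × 110 = 550 lbmol/h; O₂ fed = 550 × 1.884 = 1036 lbmol/h.
N₂ fed = 1036 × 79/21 = 3898 lbmol/h.
Fuel reacted = 0.778 × 110 → ξ = 85.58 lbmol/h.
Outlet (n = n₀ + ν ξ):
  C₃H₈: 110 − 1(85.58) = 24.42
  O₂: 1036 − 5(85.58) = 608.3
  N₂: 3898 (inert)
  CO₂: 0 + 3(85.58) = 256.7
  H₂O: 0 + 4(85.58) = 342.3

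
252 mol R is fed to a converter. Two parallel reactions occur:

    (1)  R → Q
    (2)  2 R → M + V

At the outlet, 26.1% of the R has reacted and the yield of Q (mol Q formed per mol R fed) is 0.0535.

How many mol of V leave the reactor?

26.1 mol

Yield of Q: 1ξ₁ / 252 = 0.0535 → ξ₁ = 13.48 mol.
Conversion of R: 1ξ₁ + 2ξ₂ = 0.261 × 252 = 65.77 → ξ₂ = 26.15 mol.
Outlet amounts (n = n₀ + Σ ν·ξ):
  R: 252 − 1(13.48) − 2(26.15) = 186.2
  Q: 0 + 1(13.48) = 13.48
  M: 0 + 1(26.15) = 26.15
  V: 0 + 1(26.15) = 26.15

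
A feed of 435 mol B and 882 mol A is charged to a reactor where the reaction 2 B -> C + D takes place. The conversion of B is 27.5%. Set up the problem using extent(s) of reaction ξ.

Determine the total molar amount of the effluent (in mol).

B reacted = 0.275 × 435 = 119.6 mol; ν_B = −2, so ξ = 119.6/2 = 59.81 mol.
Outlet amounts (n = n₀ + ν ξ):
  B: 435 − 2(59.81) = 315.4
  C: 0 + 1(59.81) = 59.81
  D: 0 + 1(59.81) = 59.81
  A: 882 (inert)
Total out = 315.4 + 59.81 + 59.81 + 882 = 1317 mol.

1320 mol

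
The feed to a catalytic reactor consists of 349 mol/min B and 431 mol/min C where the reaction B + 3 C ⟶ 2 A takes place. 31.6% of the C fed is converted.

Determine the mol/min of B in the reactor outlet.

304 mol/min

C reacted = 0.316 × 431 = 136.2 mol/min; ν_C = −3, so ξ = 136.2/3 = 45.4 mol/min.
Outlet amounts (n = n₀ + ν ξ):
  B: 349 − 1(45.4) = 303.6
  C: 431 − 3(45.4) = 294.8
  A: 0 + 2(45.4) = 90.8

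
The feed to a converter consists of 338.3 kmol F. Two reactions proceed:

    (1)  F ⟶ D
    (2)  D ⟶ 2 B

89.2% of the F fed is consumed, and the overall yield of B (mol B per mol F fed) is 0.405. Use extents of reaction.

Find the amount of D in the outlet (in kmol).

Conversion of F: F consumed = 1ξ₁ = 0.892 × 338.3 → ξ₁ = 301.8 kmol.
Yield of B: 2ξ₂ / 338.3 = 0.405 → ξ₂ = 68.51 kmol.
Outlet amounts (n = n₀ + Σ ν·ξ):
  F: 338.3 − 1(301.8) = 36.54
  D: 0 + 1(301.8) − 1(68.51) = 233.3
  B: 0 + 2(68.51) = 137

233 kmol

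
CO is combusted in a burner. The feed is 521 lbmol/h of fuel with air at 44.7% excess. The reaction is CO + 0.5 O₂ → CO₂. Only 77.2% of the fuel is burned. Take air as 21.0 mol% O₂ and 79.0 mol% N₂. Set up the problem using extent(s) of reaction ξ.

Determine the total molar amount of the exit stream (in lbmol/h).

2110 lbmol/h

Stoichiometric O₂ = 0.5 × 521 = 260.5 lbmol/h; O₂ fed = 260.5 × 1.447 = 376.9 lbmol/h.
N₂ fed = 376.9 × 79/21 = 1418 lbmol/h.
Fuel reacted = 0.772 × 521 → ξ = 402.2 lbmol/h.
Outlet (n = n₀ + ν ξ):
  CO: 521 − 1(402.2) = 118.8
  O₂: 376.9 − 0.5(402.2) = 175.8
  N₂: 1418 (inert)
  CO₂: 0 + 1(402.2) = 402.2
Total out = 118.8 + 175.8 + 1418 + 402.2 = 2115 lbmol/h.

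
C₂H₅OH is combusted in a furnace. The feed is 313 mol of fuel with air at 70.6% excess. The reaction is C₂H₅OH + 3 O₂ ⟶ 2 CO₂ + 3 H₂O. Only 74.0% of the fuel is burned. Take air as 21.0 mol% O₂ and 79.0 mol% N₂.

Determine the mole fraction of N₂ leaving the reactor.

0.737

Stoichiometric O₂ = 3 × 313 = 939 mol; O₂ fed = 939 × 1.706 = 1602 mol.
N₂ fed = 1602 × 79/21 = 6026 mol.
Fuel reacted = 0.74 × 313 → ξ = 231.6 mol.
Outlet (n = n₀ + ν ξ):
  C₂H₅OH: 313 − 1(231.6) = 81.38
  O₂: 1602 − 3(231.6) = 907.1
  N₂: 6026 (inert)
  CO₂: 0 + 2(231.6) = 463.2
  H₂O: 0 + 3(231.6) = 694.9
Total out = 8173 mol; y_N₂ = 6026 / 8173 = 0.7374.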